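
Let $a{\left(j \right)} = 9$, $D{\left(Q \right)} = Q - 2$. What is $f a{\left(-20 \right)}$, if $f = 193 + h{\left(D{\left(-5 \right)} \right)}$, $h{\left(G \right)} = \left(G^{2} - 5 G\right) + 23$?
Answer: $2700$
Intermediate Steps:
$D{\left(Q \right)} = -2 + Q$
$h{\left(G \right)} = 23 + G^{2} - 5 G$
$f = 300$ ($f = 193 + \left(23 + \left(-2 - 5\right)^{2} - 5 \left(-2 - 5\right)\right) = 193 + \left(23 + \left(-7\right)^{2} - -35\right) = 193 + \left(23 + 49 + 35\right) = 193 + 107 = 300$)
$f a{\left(-20 \right)} = 300 \cdot 9 = 2700$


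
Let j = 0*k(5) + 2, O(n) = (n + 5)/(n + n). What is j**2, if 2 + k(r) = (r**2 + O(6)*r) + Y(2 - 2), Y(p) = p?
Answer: 4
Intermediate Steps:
O(n) = (5 + n)/(2*n) (O(n) = (5 + n)/((2*n)) = (5 + n)*(1/(2*n)) = (5 + n)/(2*n))
k(r) = -2 + r**2 + 11*r/12 (k(r) = -2 + ((r**2 + ((1/2)*(5 + 6)/6)*r) + (2 - 2)) = -2 + ((r**2 + ((1/2)*(1/6)*11)*r) + 0) = -2 + ((r**2 + 11*r/12) + 0) = -2 + (r**2 + 11*r/12) = -2 + r**2 + 11*r/12)
j = 2 (j = 0*(-2 + 5**2 + (11/12)*5) + 2 = 0*(-2 + 25 + 55/12) + 2 = 0*(331/12) + 2 = 0 + 2 = 2)
j**2 = 2**2 = 4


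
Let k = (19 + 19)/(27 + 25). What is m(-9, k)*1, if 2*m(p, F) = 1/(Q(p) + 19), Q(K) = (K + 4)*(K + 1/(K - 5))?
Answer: 7/901 ≈ 0.0077691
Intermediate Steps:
Q(K) = (4 + K)*(K + 1/(-5 + K))
k = 19/26 (k = 38/52 = 38*(1/52) = 19/26 ≈ 0.73077)
m(p, F) = 1/(2*(19 + (4 + p³ - p² - 19*p)/(-5 + p))) (m(p, F) = 1/(2*((4 + p³ - p² - 19*p)/(-5 + p) + 19)) = 1/(2*(19 + (4 + p³ - p² - 19*p)/(-5 + p))))
m(-9, k)*1 = ((-5 - 9)/(2*(-91 + (-9)³ - 1*(-9)²)))*1 = ((½)*(-14)/(-91 - 729 - 1*81))*1 = ((½)*(-14)/(-91 - 729 - 81))*1 = ((½)*(-14)/(-901))*1 = ((½)*(-1/901)*(-14))*1 = (7/901)*1 = 7/901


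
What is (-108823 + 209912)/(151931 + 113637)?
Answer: 101089/265568 ≈ 0.38065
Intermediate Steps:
(-108823 + 209912)/(151931 + 113637) = 101089/265568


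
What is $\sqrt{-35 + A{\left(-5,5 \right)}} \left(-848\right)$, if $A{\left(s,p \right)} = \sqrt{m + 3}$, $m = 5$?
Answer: $- 848 i \sqrt{35 - 2 \sqrt{2}} \approx - 4809.9 i$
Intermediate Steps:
$A{\left(s,p \right)} = 2 \sqrt{2}$ ($A{\left(s,p \right)} = \sqrt{5 + 3} = \sqrt{8} = 2 \sqrt{2}$)
$\sqrt{-35 + A{\left(-5,5 \right)}} \left(-848\right) = \sqrt{-35 + 2 \sqrt{2}} \left(-848\right) = - 848 \sqrt{-35 + 2 \sqrt{2}}$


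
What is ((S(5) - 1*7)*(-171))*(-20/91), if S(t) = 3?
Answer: -13680/91 ≈ -150.33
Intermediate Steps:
((S(5) - 1*7)*(-171))*(-20/91) = ((3 - 1*7)*(-171))*(-20/91) = ((3 - 7)*(-171))*(-20*1/91) = -4*(-171)*(-20/91) = 684*(-20/91) = -13680/91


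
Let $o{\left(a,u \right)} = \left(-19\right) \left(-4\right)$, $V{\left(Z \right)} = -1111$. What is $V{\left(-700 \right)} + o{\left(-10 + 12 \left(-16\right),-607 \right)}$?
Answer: $-1035$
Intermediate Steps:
$o{\left(a,u \right)} = 76$
$V{\left(-700 \right)} + o{\left(-10 + 12 \left(-16\right),-607 \right)} = -1111 + 76 = -1035$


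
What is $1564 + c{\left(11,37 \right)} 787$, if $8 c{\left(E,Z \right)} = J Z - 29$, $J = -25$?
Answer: $- \frac{369143}{4} \approx -92286.0$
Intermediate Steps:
$c{\left(E,Z \right)} = - \frac{29}{8} - \frac{25 Z}{8}$ ($c{\left(E,Z \right)} = \frac{- 25 Z - 29}{8} = \frac{-29 - 25 Z}{8} = - \frac{29}{8} - \frac{25 Z}{8}$)
$1564 + c{\left(11,37 \right)} 787 = 1564 + \left(- \frac{29}{8} - \frac{925}{8}\right) 787 = 1564 - \frac{375399}{4} = - \frac{369143}{4}$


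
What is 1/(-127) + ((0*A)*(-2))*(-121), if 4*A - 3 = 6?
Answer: -1/127 ≈ -0.0078740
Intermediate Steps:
A = 9/4 (A = 3/4 + (1/4)*6 = 3/4 + 3/2 = 9/4 ≈ 2.2500)
1/(-127) + ((0*A)*(-2))*(-121) = 1/(-127) + ((0*(9/4))*(-2))*(-121) = -1/127 + (0*(-2))*(-121) = -1/127 + 0*(-121) = -1/127 + 0 = -1/127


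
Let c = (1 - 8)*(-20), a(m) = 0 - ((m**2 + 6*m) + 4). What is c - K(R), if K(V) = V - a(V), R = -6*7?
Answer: -1334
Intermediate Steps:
a(m) = -4 - m**2 - 6*m (a(m) = 0 - (4 + m**2 + 6*m) = 0 + (-4 - m**2 - 6*m) = -4 - m**2 - 6*m)
R = -42
K(V) = 4 + V**2 + 7*V (K(V) = V - (-4 - V**2 - 6*V) = V + (4 + V**2 + 6*V) = 4 + V**2 + 7*V)
c = 140 (c = -7*(-20) = 140)
c - K(R) = 140 - (4 + (-42)**2 + 7*(-42)) = 140 - (4 + 1764 - 294) = 140 - 1*1474 = 140 - 1474 = -1334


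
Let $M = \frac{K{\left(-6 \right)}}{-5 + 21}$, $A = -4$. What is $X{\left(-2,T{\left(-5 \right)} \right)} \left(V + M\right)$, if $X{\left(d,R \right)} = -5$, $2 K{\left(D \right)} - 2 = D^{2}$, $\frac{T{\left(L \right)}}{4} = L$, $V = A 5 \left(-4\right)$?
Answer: $- \frac{6495}{16} \approx -405.94$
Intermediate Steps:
$V = 80$ ($V = \left(-4\right) 5 \left(-4\right) = \left(-20\right) \left(-4\right) = 80$)
$T{\left(L \right)} = 4 L$
$K{\left(D \right)} = 1 + \frac{D^{2}}{2}$
$M = \frac{19}{16}$ ($M = \frac{1 + \frac{\left(-6\right)^{2}}{2}}{-5 + 21} = \frac{1 + \frac{1}{2} \cdot 36}{16} = \left(1 + 18\right) \frac{1}{16} = 19 \cdot \frac{1}{16} = \frac{19}{16} \approx 1.1875$)
$X{\left(-2,T{\left(-5 \right)} \right)} \left(V + M\right) = - 5 \left(80 + \frac{19}{16}\right) = \left(-5\right) \frac{1299}{16} = - \frac{6495}{16}$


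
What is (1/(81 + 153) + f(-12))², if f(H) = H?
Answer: 7879249/54756 ≈ 143.90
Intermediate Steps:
(1/(81 + 153) + f(-12))² = (1/(81 + 153) - 12)² = (1/234 - 12)² = (-2807/234)² = 7879249/54756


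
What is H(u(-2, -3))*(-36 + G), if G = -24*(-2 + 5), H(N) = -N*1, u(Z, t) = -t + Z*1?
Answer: 108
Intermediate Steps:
u(Z, t) = Z - t (u(Z, t) = -t + Z = Z - t)
H(N) = -N
G = -72 (G = -24*3 = -4*18 = -72)
H(u(-2, -3))*(-36 + G) = (-(-2 - 1*(-3)))*(-36 - 72) = -(-2 + 3)*(-108) = -1*1*(-108) = -1*(-108) = 108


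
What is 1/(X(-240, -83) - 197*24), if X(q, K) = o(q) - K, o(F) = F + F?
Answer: -1/5125 ≈ -0.00019512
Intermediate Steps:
o(F) = 2*F
X(q, K) = -K + 2*q (X(q, K) = 2*q - K = -K + 2*q)
1/(X(-240, -83) - 197*24) = 1/((-1*(-83) + 2*(-240)) - 197*24) = 1/((83 - 480) - 4728) = 1/(-397 - 4728) = 1/(-5125) = -1/5125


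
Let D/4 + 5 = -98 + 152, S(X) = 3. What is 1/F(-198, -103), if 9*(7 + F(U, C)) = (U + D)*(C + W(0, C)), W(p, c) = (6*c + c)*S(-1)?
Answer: 9/4469 ≈ 0.0020139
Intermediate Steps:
W(p, c) = 21*c (W(p, c) = (6*c + c)*3 = (7*c)*3 = 21*c)
D = 196 (D = -20 + 4*(-98 + 152) = -20 + 4*54 = -20 + 216 = 196)
F(U, C) = -7 + 22*C*(196 + U)/9 (F(U, C) = -7 + ((U + 196)*(C + 21*C))/9 = -7 + ((196 + U)*(22*C))/9 = -7 + (22*C*(196 + U))/9 = -7 + 22*C*(196 + U)/9)
1/F(-198, -103) = 1/(-7 + (4312/9)*(-103) + (22/9)*(-103)*(-198)) = 1/(-7 - 444136/9 + 49852) = 1/(4469/9) = 9/4469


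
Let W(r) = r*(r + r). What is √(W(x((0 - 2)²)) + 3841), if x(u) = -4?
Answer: √3873 ≈ 62.233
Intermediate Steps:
W(r) = 2*r² (W(r) = r*(2*r) = 2*r²)
√(W(x((0 - 2)²)) + 3841) = √(2*(-4)² + 3841) = √(2*16 + 3841) = √(32 + 3841) = √3873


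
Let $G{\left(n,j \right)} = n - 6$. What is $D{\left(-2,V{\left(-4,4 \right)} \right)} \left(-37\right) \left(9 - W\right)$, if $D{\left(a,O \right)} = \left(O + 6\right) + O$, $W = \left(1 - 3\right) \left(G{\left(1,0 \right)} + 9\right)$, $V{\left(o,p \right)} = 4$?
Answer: $-8806$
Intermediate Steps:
$G{\left(n,j \right)} = -6 + n$ ($G{\left(n,j \right)} = n - 6 = -6 + n$)
$W = -8$ ($W = \left(1 - 3\right) \left(\left(-6 + 1\right) + 9\right) = - 2 \left(-5 + 9\right) = \left(-2\right) 4 = -8$)
$D{\left(a,O \right)} = 6 + 2 O$ ($D{\left(a,O \right)} = \left(6 + O\right) + O = 6 + 2 O$)
$D{\left(-2,V{\left(-4,4 \right)} \right)} \left(-37\right) \left(9 - W\right) = \left(6 + 2 \cdot 4\right) \left(-37\right) \left(9 - -8\right) = \left(6 + 8\right) \left(-37\right) \left(9 + 8\right) = 14 \left(-37\right) 17 = \left(-518\right) 17 = -8806$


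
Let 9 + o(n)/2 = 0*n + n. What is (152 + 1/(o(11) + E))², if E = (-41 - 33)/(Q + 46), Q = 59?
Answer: 2776973809/119716 ≈ 23196.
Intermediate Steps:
o(n) = -18 + 2*n (o(n) = -18 + 2*(0*n + n) = -18 + 2*(0 + n) = -18 + 2*n)
E = -74/105 (E = (-41 - 33)/(59 + 46) = -74/105 ≈ -0.70476)
(152 + 1/(o(11) + E))² = (152 + 1/((-18 + 2*11) - 74/105))² = (152 + 1/((-18 + 22) - 74/105))² = (152 + 1/(4 - 74/105))² = (152 + 1/(346/105))² = (152 + 105/346)² = (52697/346)² = 2776973809/119716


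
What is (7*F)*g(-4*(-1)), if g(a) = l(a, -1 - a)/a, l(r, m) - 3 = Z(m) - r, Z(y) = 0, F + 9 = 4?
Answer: 35/4 ≈ 8.7500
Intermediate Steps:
F = -5 (F = -9 + 4 = -5)
l(r, m) = 3 - r (l(r, m) = 3 + (0 - r) = 3 - r)
g(a) = (3 - a)/a
(7*F)*g(-4*(-1)) = (7*(-5))*((3 - (-4)*(-1))/((-4*(-1)))) = -35*(3 - 1*4)/4 = -35*(3 - 4)/4 = -35*(-1)/4 = -35*(-¼) = 35/4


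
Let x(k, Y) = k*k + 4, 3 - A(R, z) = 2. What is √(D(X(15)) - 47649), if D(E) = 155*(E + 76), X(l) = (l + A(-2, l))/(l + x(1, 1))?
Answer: I*√35745 ≈ 189.06*I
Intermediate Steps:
A(R, z) = 1 (A(R, z) = 3 - 1*2 = 3 - 2 = 1)
x(k, Y) = 4 + k² (x(k, Y) = k² + 4 = 4 + k²)
X(l) = (1 + l)/(5 + l) (X(l) = (l + 1)/(l + (4 + 1²)) = (1 + l)/(l + (4 + 1)) = (1 + l)/(l + 5) = (1 + l)/(5 + l))
D(E) = 11780 + 155*E (D(E) = 155*(76 + E) = 11780 + 155*E)
√(D(X(15)) - 47649) = √((11780 + 155*((1 + 15)/(5 + 15))) - 47649) = √((11780 + 155*(16/20)) - 47649) = √((11780 + 155*((1/20)*16)) - 47649) = √((11780 + 155*(⅘)) - 47649) = √((11780 + 124) - 47649) = √(11904 - 47649) = √(-35745) = I*√35745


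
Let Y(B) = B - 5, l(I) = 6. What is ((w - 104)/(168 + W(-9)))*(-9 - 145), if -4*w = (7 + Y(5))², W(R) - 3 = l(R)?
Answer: 11935/118 ≈ 101.14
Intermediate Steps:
Y(B) = -5 + B
W(R) = 9 (W(R) = 3 + 6 = 9)
w = -49/4 (w = -(7 + (-5 + 5))²/4 = -(7 + 0)²/4 = -¼*7² = -¼*49 = -49/4 ≈ -12.250)
((w - 104)/(168 + W(-9)))*(-9 - 145) = ((-49/4 - 104)/(168 + 9))*(-9 - 145) = -465/4/177*(-154) = -465/4*1/177*(-154) = -155/236*(-154) = 11935/118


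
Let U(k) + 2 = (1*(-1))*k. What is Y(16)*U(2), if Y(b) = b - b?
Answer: 0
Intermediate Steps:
Y(b) = 0
U(k) = -2 - k (U(k) = -2 + (1*(-1))*k = -2 - k)
Y(16)*U(2) = 0*(-2 - 1*2) = 0*(-2 - 2) = 0*(-4) = 0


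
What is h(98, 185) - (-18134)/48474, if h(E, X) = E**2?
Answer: 232781215/24237 ≈ 9604.4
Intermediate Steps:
h(98, 185) - (-18134)/48474 = 98**2 - (-18134)/48474 = 9604 - (-18134)/48474 = 9604 - 1*(-9067/24237) = 9604 + 9067/24237 = 232781215/24237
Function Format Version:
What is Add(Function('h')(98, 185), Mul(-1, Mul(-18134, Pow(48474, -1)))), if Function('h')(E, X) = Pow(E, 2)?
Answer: Rational(232781215, 24237) ≈ 9604.4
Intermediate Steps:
Add(Function('h')(98, 185), Mul(-1, Mul(-18134, Pow(48474, -1)))) = Add(Pow(98, 2), Mul(-1, Mul(-18134, Pow(48474, -1)))) = Add(9604, Mul(-1, Mul(-18134, Rational(1, 48474)))) = Add(9604, Mul(-1, Rational(-9067, 24237))) = Add(9604, Rational(9067, 24237)) = Rational(232781215, 24237)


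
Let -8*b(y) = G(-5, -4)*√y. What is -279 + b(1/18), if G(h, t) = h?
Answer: -279 + 5*√2/48 ≈ -278.85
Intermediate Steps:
b(y) = 5*√y/8 (b(y) = -(-5)*√y/8 = 5*√y/8)
-279 + b(1/18) = -279 + 5*√(1/18)/8 = -279 + 5*(√2/6)/8 = -279 + 5*√2/48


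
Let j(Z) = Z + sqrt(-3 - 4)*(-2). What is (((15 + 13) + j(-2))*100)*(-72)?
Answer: -187200 + 14400*I*sqrt(7) ≈ -1.872e+5 + 38099.0*I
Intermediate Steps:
j(Z) = Z - 2*I*sqrt(7) (j(Z) = Z + sqrt(-7)*(-2) = Z + (I*sqrt(7))*(-2) = Z - 2*I*sqrt(7))
(((15 + 13) + j(-2))*100)*(-72) = (((15 + 13) + (-2 - 2*I*sqrt(7)))*100)*(-72) = ((28 + (-2 - 2*I*sqrt(7)))*100)*(-72) = ((26 - 2*I*sqrt(7))*100)*(-72) = (2600 - 200*I*sqrt(7))*(-72) = -187200 + 14400*I*sqrt(7)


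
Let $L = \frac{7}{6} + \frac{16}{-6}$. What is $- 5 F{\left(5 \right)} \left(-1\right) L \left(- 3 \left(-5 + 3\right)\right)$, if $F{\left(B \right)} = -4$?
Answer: $180$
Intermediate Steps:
$L = - \frac{3}{2}$ ($L = 7 \cdot \frac{1}{6} + 16 \left(- \frac{1}{6}\right) = \frac{7}{6} - \frac{8}{3} = - \frac{3}{2} \approx -1.5$)
$- 5 F{\left(5 \right)} \left(-1\right) L \left(- 3 \left(-5 + 3\right)\right) = \left(-5\right) \left(-4\right) \left(-1\right) \left(- \frac{3}{2}\right) \left(- 3 \left(-5 + 3\right)\right) = 20 \left(-1\right) \left(- \frac{3}{2}\right) \left(\left(-3\right) \left(-2\right)\right) = \left(-20\right) \left(- \frac{3}{2}\right) 6 = 30 \cdot 6 = 180$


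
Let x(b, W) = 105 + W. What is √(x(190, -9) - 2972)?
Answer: 2*I*√719 ≈ 53.628*I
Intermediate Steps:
√(x(190, -9) - 2972) = √((105 - 9) - 2972) = √(96 - 2972) = √(-2876) = 2*I*√719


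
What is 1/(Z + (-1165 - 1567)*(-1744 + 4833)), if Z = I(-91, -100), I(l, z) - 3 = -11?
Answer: -1/8439156 ≈ -1.1850e-7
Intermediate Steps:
I(l, z) = -8 (I(l, z) = 3 - 11 = -8)
Z = -8
1/(Z + (-1165 - 1567)*(-1744 + 4833)) = 1/(-8 + (-1165 - 1567)*(-1744 + 4833)) = 1/(-8 - 2732*3089) = 1/(-8 - 8439148) = 1/(-8439156) = -1/8439156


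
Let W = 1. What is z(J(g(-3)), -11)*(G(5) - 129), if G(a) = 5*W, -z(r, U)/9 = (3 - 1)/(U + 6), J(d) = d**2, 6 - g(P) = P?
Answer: -2232/5 ≈ -446.40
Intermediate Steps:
g(P) = 6 - P
z(r, U) = -18/(6 + U) (z(r, U) = -9*(3 - 1)/(U + 6) = -18/(6 + U))
G(a) = 5 (G(a) = 5*1 = 5)
z(J(g(-3)), -11)*(G(5) - 129) = (-18/(6 - 11))*(5 - 129) = -18/(-5)*(-124) = -18*(-1/5)*(-124) = (18/5)*(-124) = -2232/5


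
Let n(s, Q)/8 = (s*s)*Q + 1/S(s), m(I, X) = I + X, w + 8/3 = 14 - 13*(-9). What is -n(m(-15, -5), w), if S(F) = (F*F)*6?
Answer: -41066667/100 ≈ -4.1067e+5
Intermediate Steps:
w = 385/3 (w = -8/3 + (14 - 13*(-9)) = -8/3 + (14 + 117) = -8/3 + 131 = 385/3 ≈ 128.33)
S(F) = 6*F² (S(F) = F²*6 = 6*F²)
n(s, Q) = 4/(3*s²) + 8*Q*s² (n(s, Q) = 8*((s*s)*Q + 1/(6*s²)) = 8*(s²*Q + 1/(6*s²)) = 8*(Q*s² + 1/(6*s²)) = 8*(1/(6*s²) + Q*s²) = 4/(3*s²) + 8*Q*s²)
-n(m(-15, -5), w) = -4*(1 + 6*(385/3)*(-15 - 5)⁴)/(3*(-15 - 5)²) = -4*(1 + 6*(385/3)*(-20)⁴)/(3*(-20)²) = -4*(1 + 6*(385/3)*160000)/(3*400) = -4*(1 + 123200000)/(3*400) = -4*123200001/(3*400) = -1*41066667/100 = -41066667/100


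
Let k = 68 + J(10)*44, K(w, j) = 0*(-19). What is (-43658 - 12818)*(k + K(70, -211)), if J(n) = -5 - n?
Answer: 33433792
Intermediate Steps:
K(w, j) = 0
k = -592 (k = 68 + (-5 - 1*10)*44 = 68 + (-5 - 10)*44 = 68 - 15*44 = 68 - 660 = -592)
(-43658 - 12818)*(k + K(70, -211)) = (-43658 - 12818)*(-592 + 0) = -56476*(-592) = 33433792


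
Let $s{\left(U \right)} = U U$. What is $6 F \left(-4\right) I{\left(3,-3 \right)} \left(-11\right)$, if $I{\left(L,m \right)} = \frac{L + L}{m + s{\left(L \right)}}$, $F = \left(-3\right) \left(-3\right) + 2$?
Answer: $2904$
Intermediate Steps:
$s{\left(U \right)} = U^{2}$
$F = 11$ ($F = 9 + 2 = 11$)
$I{\left(L,m \right)} = \frac{2 L}{m + L^{2}}$ ($I{\left(L,m \right)} = \frac{L + L}{m + L^{2}} = \frac{2 L}{m + L^{2}}$)
$6 F \left(-4\right) I{\left(3,-3 \right)} \left(-11\right) = 6 \cdot 11 \left(-4\right) 2 \cdot 3 \frac{1}{-3 + 3^{2}} \left(-11\right) = 66 \left(-4\right) 2 \cdot 3 \frac{1}{-3 + 9} \left(-11\right) = - 264 \cdot 2 \cdot 3 \cdot \frac{1}{6} \left(-11\right) = \left(-264\right) 1 \left(-11\right) = \left(-264\right) \left(-11\right) = 2904$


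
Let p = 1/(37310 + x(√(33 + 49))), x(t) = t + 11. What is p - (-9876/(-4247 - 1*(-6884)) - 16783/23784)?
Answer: 14400553899381119/3235473001488936 - √82/1392856959 ≈ 4.4508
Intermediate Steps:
x(t) = 11 + t
p = 1/(37321 + √82) (p = 1/(37310 + (11 + √(33 + 49))) = 1/(37310 + (11 + √82)) = 1/(37321 + √82) ≈ 2.6788e-5)
p - (-9876/(-4247 - 1*(-6884)) - 16783/23784) = (37321/1392856959 - √82/1392856959) - (-9876/(-4247 - 1*(-6884)) - 16783/23784) = (37321/1392856959 - √82/1392856959) - (-9876/(-4247 + 6884) - 16783*1/23784) = (37321/1392856959 - √82/1392856959) - (-9876/2637 - 16783/23784) = (37321/1392856959 - √82/1392856959) - (-9876*1/2637 - 16783/23784) = (37321/1392856959 - √82/1392856959) - (-3292/879 - 16783/23784) = (37321/1392856959 - √82/1392856959) - 1*(-31016395/6968712) = (37321/1392856959 - √82/1392856959) + 31016395/6968712 = 14400553899381119/3235473001488936 - √82/1392856959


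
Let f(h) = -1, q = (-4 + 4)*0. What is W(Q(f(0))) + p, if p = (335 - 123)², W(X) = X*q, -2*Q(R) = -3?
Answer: 44944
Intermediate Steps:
q = 0 (q = 0*0 = 0)
Q(R) = 3/2 (Q(R) = -½*(-3) = 3/2)
W(X) = 0 (W(X) = X*0 = 0)
p = 44944 (p = 212² = 44944)
W(Q(f(0))) + p = 0 + 44944 = 44944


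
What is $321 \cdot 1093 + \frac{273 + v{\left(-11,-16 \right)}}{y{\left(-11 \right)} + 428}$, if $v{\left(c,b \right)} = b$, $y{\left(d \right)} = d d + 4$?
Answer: $\frac{194021966}{553} \approx 3.5085 \cdot 10^{5}$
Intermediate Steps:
$y{\left(d \right)} = 4 + d^{2}$ ($y{\left(d \right)} = d^{2} + 4 = 4 + d^{2}$)
$321 \cdot 1093 + \frac{273 + v{\left(-11,-16 \right)}}{y{\left(-11 \right)} + 428} = 321 \cdot 1093 + \frac{273 - 16}{\left(4 + \left(-11\right)^{2}\right) + 428} = 350853 + \frac{257}{\left(4 + 121\right) + 428} = 350853 + \frac{257}{125 + 428} = 350853 + \frac{257}{553} = \frac{194021966}{553}$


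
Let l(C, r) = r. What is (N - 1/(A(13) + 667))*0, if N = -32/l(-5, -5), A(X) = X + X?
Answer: 0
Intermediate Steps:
A(X) = 2*X
N = 32/5 (N = -32/(-5) = -32*(-⅕) = 32/5 ≈ 6.4000)
(N - 1/(A(13) + 667))*0 = (32/5 - 1/(2*13 + 667))*0 = (32/5 - 1/(26 + 667))*0 = (32/5 - 1/693)*0 = (22171/3465)*0 = 0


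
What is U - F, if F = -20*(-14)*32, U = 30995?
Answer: 22035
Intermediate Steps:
F = 8960 (F = 280*32 = 8960)
U - F = 30995 - 1*8960 = 30995 - 8960 = 22035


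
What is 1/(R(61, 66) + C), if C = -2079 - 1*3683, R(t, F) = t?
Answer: -1/5701 ≈ -0.00017541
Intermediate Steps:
C = -5762 (C = -2079 - 3683 = -5762)
1/(R(61, 66) + C) = 1/(61 - 5762) = 1/(-5701) = -1/5701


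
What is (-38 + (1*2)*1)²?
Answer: 1296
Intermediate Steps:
(-38 + (1*2)*1)² = (-38 + 2*1)² = (-38 + 2)² = (-36)² = 1296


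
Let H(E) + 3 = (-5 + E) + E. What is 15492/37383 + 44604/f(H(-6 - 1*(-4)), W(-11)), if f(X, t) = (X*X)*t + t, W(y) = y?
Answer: -547573864/19875295 ≈ -27.550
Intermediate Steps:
H(E) = -8 + 2*E (H(E) = -3 + ((-5 + E) + E) = -3 + (-5 + 2*E) = -8 + 2*E)
f(X, t) = t + t*X² (f(X, t) = X²*t + t = t*X² + t = t + t*X²)
15492/37383 + 44604/f(H(-6 - 1*(-4)), W(-11)) = 15492/37383 + 44604/((-11*(1 + (-8 + 2*(-6 - 1*(-4)))²))) = 15492*(1/37383) + 44604/((-11*(1 + (-8 + 2*(-6 + 4))²))) = 5164/12461 + 44604/((-11*(1 + (-8 + 2*(-2))²))) = 5164/12461 + 44604/((-11*(1 + (-8 - 4)²))) = 5164/12461 + 44604/((-11*(1 + (-12)²))) = 5164/12461 + 44604/((-11*(1 + 144))) = 5164/12461 + 44604/((-11*145)) = 5164/12461 + 44604/(-1595) = 5164/12461 + 44604*(-1/1595) = 5164/12461 - 44604/1595 = -547573864/19875295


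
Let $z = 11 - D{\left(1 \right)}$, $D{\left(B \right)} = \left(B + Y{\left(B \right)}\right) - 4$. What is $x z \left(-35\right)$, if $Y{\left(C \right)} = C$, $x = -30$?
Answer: $13650$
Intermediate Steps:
$D{\left(B \right)} = -4 + 2 B$ ($D{\left(B \right)} = \left(B + B\right) - 4 = 2 B - 4 = -4 + 2 B$)
$z = 13$ ($z = 11 - \left(-4 + 2 \cdot 1\right) = 11 - \left(-4 + 2\right) = 11 - -2 = 11 + 2 = 13$)
$x z \left(-35\right) = \left(-30\right) 13 \left(-35\right) = \left(-390\right) \left(-35\right) = 13650$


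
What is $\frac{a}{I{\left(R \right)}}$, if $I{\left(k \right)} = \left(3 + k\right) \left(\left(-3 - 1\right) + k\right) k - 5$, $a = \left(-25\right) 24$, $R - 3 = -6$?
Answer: $120$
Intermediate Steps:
$R = -3$ ($R = 3 - 6 = -3$)
$a = -600$
$I{\left(k \right)} = -5 + k \left(-4 + k\right) \left(3 + k\right)$ ($I{\left(k \right)} = \left(3 + k\right) \left(-4 + k\right) k - 5 = \left(-4 + k\right) \left(3 + k\right) k - 5 = k \left(-4 + k\right) \left(3 + k\right) - 5 = -5 + k \left(-4 + k\right) \left(3 + k\right)$)
$\frac{a}{I{\left(R \right)}} = - \frac{600}{-5 + \left(-3\right)^{3} - \left(-3\right)^{2} - -36} = - \frac{600}{-5 - 27 - 9 + 36} = - \frac{600}{-5} = \left(-600\right) \left(- \frac{1}{5}\right) = 120$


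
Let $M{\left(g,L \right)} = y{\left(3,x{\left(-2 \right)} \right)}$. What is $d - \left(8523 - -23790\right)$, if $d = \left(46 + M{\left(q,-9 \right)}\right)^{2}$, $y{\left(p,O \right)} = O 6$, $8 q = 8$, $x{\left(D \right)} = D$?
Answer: $-31157$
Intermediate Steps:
$q = 1$ ($q = \frac{1}{8} \cdot 8 = 1$)
$y{\left(p,O \right)} = 6 O$
$M{\left(g,L \right)} = -12$ ($M{\left(g,L \right)} = 6 \left(-2\right) = -12$)
$d = 1156$ ($d = \left(46 - 12\right)^{2} = 34^{2} = 1156$)
$d - \left(8523 - -23790\right) = 1156 - \left(8523 - -23790\right) = 1156 - \left(8523 + 23790\right) = 1156 - 32313 = -31157$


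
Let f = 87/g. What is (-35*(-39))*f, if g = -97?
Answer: -118755/97 ≈ -1224.3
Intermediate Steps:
f = -87/97 (f = 87/(-97) = 87*(-1/97) = -87/97 ≈ -0.89691)
(-35*(-39))*f = -35*(-39)*(-87/97) = 1365*(-87/97) = -118755/97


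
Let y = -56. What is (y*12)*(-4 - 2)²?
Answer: -24192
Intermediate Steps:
(y*12)*(-4 - 2)² = (-56*12)*(-4 - 2)² = -672*(-6)² = -672*36 = -24192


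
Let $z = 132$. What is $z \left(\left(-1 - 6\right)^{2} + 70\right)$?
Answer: $15708$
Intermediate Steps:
$z \left(\left(-1 - 6\right)^{2} + 70\right) = 132 \left(\left(-1 - 6\right)^{2} + 70\right) = 132 \left(\left(-7\right)^{2} + 70\right) = 132 \left(49 + 70\right) = 132 \cdot 119 = 15708$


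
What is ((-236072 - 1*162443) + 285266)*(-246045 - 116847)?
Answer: 41097156108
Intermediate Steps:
((-236072 - 1*162443) + 285266)*(-246045 - 116847) = ((-236072 - 162443) + 285266)*(-362892) = (-398515 + 285266)*(-362892) = -113249*(-362892) = 41097156108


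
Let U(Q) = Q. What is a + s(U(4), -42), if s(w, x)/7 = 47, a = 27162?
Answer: 27491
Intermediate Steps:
s(w, x) = 329 (s(w, x) = 7*47 = 329)
a + s(U(4), -42) = 27162 + 329 = 27491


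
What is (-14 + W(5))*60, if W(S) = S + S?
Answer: -240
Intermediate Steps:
W(S) = 2*S
(-14 + W(5))*60 = (-14 + 2*5)*60 = (-14 + 10)*60 = -4*60 = -240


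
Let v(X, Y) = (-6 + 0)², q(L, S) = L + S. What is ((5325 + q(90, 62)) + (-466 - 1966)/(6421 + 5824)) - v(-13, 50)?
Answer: 66622613/12245 ≈ 5440.8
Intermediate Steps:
v(X, Y) = 36 (v(X, Y) = (-6)² = 36)
((5325 + q(90, 62)) + (-466 - 1966)/(6421 + 5824)) - v(-13, 50) = ((5325 + (90 + 62)) + (-466 - 1966)/(6421 + 5824)) - 1*36 = ((5325 + 152) - 2432/12245) - 36 = (5477 - 2432*1/12245) - 36 = (5477 - 2432/12245) - 36 = 67063433/12245 - 36 = 66622613/12245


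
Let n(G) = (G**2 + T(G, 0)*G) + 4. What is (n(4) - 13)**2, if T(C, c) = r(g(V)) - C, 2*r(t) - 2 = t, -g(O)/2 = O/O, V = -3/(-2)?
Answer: 81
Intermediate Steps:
V = 3/2 (V = -3*(-1/2) = 3/2 ≈ 1.5000)
g(O) = -2 (g(O) = -2*O/O = -2*1 = -2)
r(t) = 1 + t/2
T(C, c) = -C (T(C, c) = (1 + (1/2)*(-2)) - C = (1 - 1) - C = 0 - C = -C)
n(G) = 4 (n(G) = (G**2 + (-G)*G) + 4 = (G**2 - G**2) + 4 = 0 + 4 = 4)
(n(4) - 13)**2 = (4 - 13)**2 = (-9)**2 = 81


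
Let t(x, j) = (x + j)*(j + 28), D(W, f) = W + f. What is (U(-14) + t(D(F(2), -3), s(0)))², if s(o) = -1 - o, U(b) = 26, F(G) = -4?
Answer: 36100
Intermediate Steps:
t(x, j) = (28 + j)*(j + x) (t(x, j) = (j + x)*(28 + j) = (28 + j)*(j + x))
(U(-14) + t(D(F(2), -3), s(0)))² = (26 + ((-1 - 1*0)² + 28*(-1 - 1*0) + 28*(-4 - 3) + (-1 - 1*0)*(-4 - 3)))² = (26 + ((-1 + 0)² + 28*(-1 + 0) + 28*(-7) + (-1 + 0)*(-7)))² = (26 + ((-1)² + 28*(-1) - 196 - 1*(-7)))² = (26 + (1 - 28 - 196 + 7))² = (26 - 216)² = (-190)² = 36100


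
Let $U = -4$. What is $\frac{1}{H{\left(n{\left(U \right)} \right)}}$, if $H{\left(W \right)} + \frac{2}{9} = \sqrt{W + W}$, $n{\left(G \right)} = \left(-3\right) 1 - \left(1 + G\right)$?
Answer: $- \frac{9}{2} \approx -4.5$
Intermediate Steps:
$n{\left(G \right)} = -4 - G$ ($n{\left(G \right)} = -3 - \left(1 + G\right) = -4 - G$)
$H{\left(W \right)} = - \frac{2}{9} + \sqrt{2} \sqrt{W}$ ($H{\left(W \right)} = - \frac{2}{9} + \sqrt{W + W} = - \frac{2}{9} + \sqrt{2 W} = - \frac{2}{9} + \sqrt{2} \sqrt{W}$)
$\frac{1}{H{\left(n{\left(U \right)} \right)}} = \frac{1}{- \frac{2}{9} + \sqrt{2} \sqrt{-4 - -4}} = \frac{1}{- \frac{2}{9} + \sqrt{2} \sqrt{-4 + 4}} = \frac{1}{- \frac{2}{9} + \sqrt{2} \sqrt{0}} = \frac{1}{- \frac{2}{9} + \sqrt{2} \cdot 0} = \frac{1}{- \frac{2}{9} + 0} = \frac{1}{- \frac{2}{9}} = - \frac{9}{2}$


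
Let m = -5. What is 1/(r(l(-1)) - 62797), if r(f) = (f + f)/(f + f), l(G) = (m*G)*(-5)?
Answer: -1/62796 ≈ -1.5925e-5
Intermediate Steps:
l(G) = 25*G (l(G) = -5*G*(-5) = 25*G)
r(f) = 1 (r(f) = (2*f)/((2*f)) = (2*f)*(1/(2*f)) = 1)
1/(r(l(-1)) - 62797) = 1/(1 - 62797) = 1/(-62796) = -1/62796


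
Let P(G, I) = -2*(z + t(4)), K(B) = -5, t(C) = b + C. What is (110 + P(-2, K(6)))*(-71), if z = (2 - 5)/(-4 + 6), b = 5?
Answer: -6745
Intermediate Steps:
z = -3/2 ≈ -1.5000
t(C) = 5 + C
P(G, I) = -15 (P(G, I) = -2*(-3/2 + (5 + 4)) = -2*(-3/2 + 9) = -2*15/2 = -15)
(110 + P(-2, K(6)))*(-71) = (110 - 15)*(-71) = 95*(-71) = -6745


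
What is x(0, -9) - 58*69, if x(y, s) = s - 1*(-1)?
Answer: -4010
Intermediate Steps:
x(y, s) = 1 + s (x(y, s) = s + 1 = 1 + s)
x(0, -9) - 58*69 = (1 - 9) - 58*69 = -8 - 4002 = -4010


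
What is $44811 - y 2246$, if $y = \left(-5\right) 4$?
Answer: $89731$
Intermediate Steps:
$y = -20$
$44811 - y 2246 = 44811 - \left(-20\right) 2246 = 44811 - -44920 = 44811 + 44920 = 89731$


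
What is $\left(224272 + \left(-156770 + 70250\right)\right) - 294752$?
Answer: $-157000$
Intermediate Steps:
$\left(224272 + \left(-156770 + 70250\right)\right) - 294752 = \left(224272 - 86520\right) - 294752 = 137752 - 294752 = -157000$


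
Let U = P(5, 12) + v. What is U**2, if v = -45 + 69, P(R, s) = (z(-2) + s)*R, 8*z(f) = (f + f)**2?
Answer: 8836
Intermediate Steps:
z(f) = f**2/2 (z(f) = (f + f)**2/8 = (2*f)**2/8 = (4*f**2)/8 = f**2/2)
P(R, s) = R*(2 + s) (P(R, s) = ((1/2)*(-2)**2 + s)*R = ((1/2)*4 + s)*R = (2 + s)*R = R*(2 + s))
v = 24
U = 94 (U = 5*(2 + 12) + 24 = 5*14 + 24 = 70 + 24 = 94)
U**2 = 94**2 = 8836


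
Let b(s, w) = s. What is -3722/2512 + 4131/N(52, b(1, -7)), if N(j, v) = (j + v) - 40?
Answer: 5164343/16328 ≈ 316.29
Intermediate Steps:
N(j, v) = -40 + j + v
-3722/2512 + 4131/N(52, b(1, -7)) = -3722/2512 + 4131/(-40 + 52 + 1) = -3722*1/2512 + 4131/13 = -1861/1256 + 4131*(1/13) = -1861/1256 + 4131/13 = 5164343/16328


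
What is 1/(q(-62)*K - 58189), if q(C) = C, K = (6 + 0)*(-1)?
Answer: -1/57817 ≈ -1.7296e-5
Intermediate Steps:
K = -6 (K = 6*(-1) = -6)
1/(q(-62)*K - 58189) = 1/(-62*(-6) - 58189) = 1/(372 - 58189) = 1/(-57817) = -1/57817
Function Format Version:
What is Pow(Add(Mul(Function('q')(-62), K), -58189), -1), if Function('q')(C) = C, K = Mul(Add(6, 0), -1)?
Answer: Rational(-1, 57817) ≈ -1.7296e-5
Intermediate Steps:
K = -6 (K = Mul(6, -1) = -6)
Pow(Add(Mul(Function('q')(-62), K), -58189), -1) = Pow(Add(Mul(-62, -6), -58189), -1) = Pow(Add(372, -58189), -1) = Pow(-57817, -1) = Rational(-1, 57817)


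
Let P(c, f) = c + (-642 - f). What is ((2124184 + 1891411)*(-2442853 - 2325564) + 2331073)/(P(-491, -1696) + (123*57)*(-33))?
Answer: 9574014566021/115400 ≈ 8.2964e+7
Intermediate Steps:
P(c, f) = -642 + c - f
((2124184 + 1891411)*(-2442853 - 2325564) + 2331073)/(P(-491, -1696) + (123*57)*(-33)) = ((2124184 + 1891411)*(-2442853 - 2325564) + 2331073)/((-642 - 491 - 1*(-1696)) + (123*57)*(-33)) = (4015595*(-4768417) + 2331073)/((-642 - 491 + 1696) + 7011*(-33)) = (-19148031463115 + 2331073)/(563 - 231363) = -19148029132042/(-230800) = -19148029132042*(-1/230800) = 9574014566021/115400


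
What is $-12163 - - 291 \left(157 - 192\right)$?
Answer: $-22348$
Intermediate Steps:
$-12163 - - 291 \left(157 - 192\right) = -12163 - \left(-291\right) \left(-35\right) = -12163 - 10185 = -22348$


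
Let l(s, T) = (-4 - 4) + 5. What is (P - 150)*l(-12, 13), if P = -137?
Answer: 861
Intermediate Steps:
l(s, T) = -3 (l(s, T) = -8 + 5 = -3)
(P - 150)*l(-12, 13) = (-137 - 150)*(-3) = -287*(-3) = 861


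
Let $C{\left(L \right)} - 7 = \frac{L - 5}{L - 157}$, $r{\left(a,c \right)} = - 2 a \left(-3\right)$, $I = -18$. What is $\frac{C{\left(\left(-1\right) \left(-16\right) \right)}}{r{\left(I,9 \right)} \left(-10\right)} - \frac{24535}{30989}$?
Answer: $- \frac{66177581}{84267945} \approx -0.78532$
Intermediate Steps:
$r{\left(a,c \right)} = 6 a$
$C{\left(L \right)} = 7 + \frac{-5 + L}{-157 + L}$ ($C{\left(L \right)} = 7 + \frac{L - 5}{L - 157} = 7 + \frac{-5 + L}{-157 + L}$)
$\frac{C{\left(\left(-1\right) \left(-16\right) \right)}}{r{\left(I,9 \right)} \left(-10\right)} - \frac{24535}{30989} = \frac{8 \frac{1}{-157 - -16} \left(-138 - -16\right)}{6 \left(-18\right) \left(-10\right)} - \frac{24535}{30989} = \frac{8 \frac{1}{-157 + 16} \left(-138 + 16\right)}{\left(-108\right) \left(-10\right)} - \frac{3505}{4427} = \frac{8 \frac{1}{-141} \left(-122\right)}{1080} - \frac{3505}{4427} = 8 \left(- \frac{1}{141}\right) \left(-122\right) \frac{1}{1080} - \frac{3505}{4427} = \frac{976}{141} \cdot \frac{1}{1080} - \frac{3505}{4427} = \frac{122}{19035} - \frac{3505}{4427} = - \frac{66177581}{84267945}$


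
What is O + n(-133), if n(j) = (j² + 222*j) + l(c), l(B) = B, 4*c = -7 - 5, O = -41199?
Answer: -53039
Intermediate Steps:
c = -3 (c = (-7 - 5)/4 = (¼)*(-12) = -3)
n(j) = -3 + j² + 222*j (n(j) = (j² + 222*j) - 3 = -3 + j² + 222*j)
O + n(-133) = -41199 + (-3 + (-133)² + 222*(-133)) = -41199 + (-3 + 17689 - 29526) = -41199 - 11840 = -53039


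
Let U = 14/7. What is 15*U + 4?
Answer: 34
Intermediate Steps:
U = 2 (U = 14*(1/7) = 2)
15*U + 4 = 15*2 + 4 = 30 + 4 = 34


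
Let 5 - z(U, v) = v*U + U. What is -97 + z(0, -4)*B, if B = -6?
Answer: -127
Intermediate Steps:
z(U, v) = 5 - U - U*v (z(U, v) = 5 - (v*U + U) = 5 - (U*v + U) = 5 - (U + U*v) = 5 + (-U - U*v) = 5 - U - U*v)
-97 + z(0, -4)*B = -97 + (5 - 1*0 - 1*0*(-4))*(-6) = -97 + (5 + 0 + 0)*(-6) = -97 + 5*(-6) = -97 - 30 = -127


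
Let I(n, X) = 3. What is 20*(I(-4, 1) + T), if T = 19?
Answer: 440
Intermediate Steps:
20*(I(-4, 1) + T) = 20*(3 + 19) = 20*22 = 440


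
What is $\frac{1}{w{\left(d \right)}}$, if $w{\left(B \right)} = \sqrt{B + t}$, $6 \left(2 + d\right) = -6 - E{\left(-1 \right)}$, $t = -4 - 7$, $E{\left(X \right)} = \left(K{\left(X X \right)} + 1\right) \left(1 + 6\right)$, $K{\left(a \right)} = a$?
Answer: $- \frac{i \sqrt{3}}{7} \approx - 0.24744 i$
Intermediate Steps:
$E{\left(X \right)} = 7 + 7 X^{2}$ ($E{\left(X \right)} = \left(X X + 1\right) \left(1 + 6\right) = \left(X^{2} + 1\right) 7 = \left(1 + X^{2}\right) 7 = 7 + 7 X^{2}$)
$t = -11$ ($t = -4 - 7 = -11$)
$d = - \frac{16}{3}$ ($d = -2 + \frac{-6 - \left(7 + 7 \left(-1\right)^{2}\right)}{6} = -2 + \frac{-6 - \left(7 + 7 \cdot 1\right)}{6} = -2 + \frac{-6 - \left(7 + 7\right)}{6} = -2 + \frac{-6 - 14}{6} = -2 + \frac{1}{6} \left(-20\right) = -2 - \frac{10}{3} = - \frac{16}{3} \approx -5.3333$)
$w{\left(B \right)} = \sqrt{-11 + B}$ ($w{\left(B \right)} = \sqrt{B - 11} = \sqrt{-11 + B}$)
$\frac{1}{w{\left(d \right)}} = \frac{1}{\sqrt{-11 - \frac{16}{3}}} = \frac{1}{\sqrt{- \frac{49}{3}}} = \frac{1}{\frac{7}{3} i \sqrt{3}} = - \frac{i \sqrt{3}}{7}$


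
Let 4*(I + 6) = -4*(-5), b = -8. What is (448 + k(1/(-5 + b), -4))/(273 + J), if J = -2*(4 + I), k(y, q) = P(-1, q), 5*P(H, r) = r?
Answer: 2236/1335 ≈ 1.6749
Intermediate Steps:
P(H, r) = r/5
k(y, q) = q/5
I = -1 (I = -6 + (-4*(-5))/4 = -6 + (1/4)*20 = -6 + 5 = -1)
J = -6 (J = -2*(4 - 1) = -2*3 = -6)
(448 + k(1/(-5 + b), -4))/(273 + J) = (448 + (1/5)*(-4))/(273 - 6) = (448 - 4/5)/267 = (2236/5)*(1/267) = 2236/1335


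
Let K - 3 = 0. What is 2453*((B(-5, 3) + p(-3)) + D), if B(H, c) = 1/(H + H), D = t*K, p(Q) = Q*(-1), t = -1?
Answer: -2453/10 ≈ -245.30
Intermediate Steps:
K = 3 (K = 3 + 0 = 3)
p(Q) = -Q
D = -3 (D = -1*3 = -3)
B(H, c) = 1/(2*H)
2453*((B(-5, 3) + p(-3)) + D) = 2453*(((½)/(-5) - 1*(-3)) - 3) = 2453*(((½)*(-⅕) + 3) - 3) = 2453*((-⅒ + 3) - 3) = 2453*(29/10 - 3) = 2453*(-⅒) = -2453/10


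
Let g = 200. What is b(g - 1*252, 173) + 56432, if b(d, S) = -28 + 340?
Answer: 56744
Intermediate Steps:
b(d, S) = 312
b(g - 1*252, 173) + 56432 = 312 + 56432 = 56744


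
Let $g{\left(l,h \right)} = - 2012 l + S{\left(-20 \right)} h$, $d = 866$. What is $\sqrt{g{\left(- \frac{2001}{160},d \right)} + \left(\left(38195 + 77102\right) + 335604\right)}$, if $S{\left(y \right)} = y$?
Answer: $\frac{\sqrt{183497430}}{20} \approx 677.31$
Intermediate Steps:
$g{\left(l,h \right)} = - 2012 l - 20 h$
$\sqrt{g{\left(- \frac{2001}{160},d \right)} + \left(\left(38195 + 77102\right) + 335604\right)} = \sqrt{\left(- 2012 \left(- \frac{2001}{160}\right) - 17320\right) + \left(\left(38195 + 77102\right) + 335604\right)} = \sqrt{\left(- 2012 \left(\left(-2001\right) \frac{1}{160}\right) - 17320\right) + \left(115297 + 335604\right)} = \sqrt{\left(\left(-2012\right) \left(- \frac{2001}{160}\right) - 17320\right) + 450901} = \sqrt{\left(\frac{1006503}{40} - 17320\right) + 450901} = \sqrt{\frac{313703}{40} + 450901} = \sqrt{\frac{18349743}{40}} = \frac{\sqrt{183497430}}{20}$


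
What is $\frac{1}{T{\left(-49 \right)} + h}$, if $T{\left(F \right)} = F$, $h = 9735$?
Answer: $\frac{1}{9686} \approx 0.00010324$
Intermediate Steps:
$\frac{1}{T{\left(-49 \right)} + h} = \frac{1}{-49 + 9735} = \frac{1}{9686}$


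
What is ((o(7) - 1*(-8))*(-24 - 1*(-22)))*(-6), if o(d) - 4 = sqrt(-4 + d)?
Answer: 144 + 12*sqrt(3) ≈ 164.78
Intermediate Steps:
o(d) = 4 + sqrt(-4 + d)
((o(7) - 1*(-8))*(-24 - 1*(-22)))*(-6) = (((4 + sqrt(-4 + 7)) - 1*(-8))*(-24 - 1*(-22)))*(-6) = (((4 + sqrt(3)) + 8)*(-24 + 22))*(-6) = ((12 + sqrt(3))*(-2))*(-6) = (-24 - 2*sqrt(3))*(-6) = 144 + 12*sqrt(3)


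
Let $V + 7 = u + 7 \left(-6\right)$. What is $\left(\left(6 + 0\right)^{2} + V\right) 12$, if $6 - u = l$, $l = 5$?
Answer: $-144$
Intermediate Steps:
$u = 1$ ($u = 6 - 5 = 1$)
$V = -48$ ($V = -7 + \left(1 + 7 \left(-6\right)\right) = -7 + \left(1 - 42\right) = -7 - 41 = -48$)
$\left(\left(6 + 0\right)^{2} + V\right) 12 = \left(\left(6 + 0\right)^{2} - 48\right) 12 = \left(6^{2} - 48\right) 12 = \left(36 - 48\right) 12 = \left(-12\right) 12 = -144$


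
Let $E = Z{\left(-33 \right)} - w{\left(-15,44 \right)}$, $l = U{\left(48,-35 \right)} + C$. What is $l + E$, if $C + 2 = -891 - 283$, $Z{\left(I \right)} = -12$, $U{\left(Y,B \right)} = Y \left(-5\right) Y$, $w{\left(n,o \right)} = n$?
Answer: $-12693$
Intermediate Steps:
$U{\left(Y,B \right)} = - 5 Y^{2}$ ($U{\left(Y,B \right)} = - 5 Y Y = - 5 Y^{2}$)
$C = -1176$ ($C = -2 - 1174 = -1176$)
$l = -12696$ ($l = - 5 \cdot 48^{2} - 1176 = \left(-5\right) 2304 - 1176 = -11520 - 1176 = -12696$)
$E = 3$ ($E = -12 - -15 = -12 + 15 = 3$)
$l + E = -12696 + 3 = -12693$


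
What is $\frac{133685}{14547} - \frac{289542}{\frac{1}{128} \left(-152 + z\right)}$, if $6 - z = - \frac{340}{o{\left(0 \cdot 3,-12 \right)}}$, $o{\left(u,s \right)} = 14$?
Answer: $\frac{314503063027}{1032837} \approx 3.045 \cdot 10^{5}$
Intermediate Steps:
$z = \frac{212}{7}$ ($z = 6 - - \frac{340}{14} = 6 - \left(-340\right) \frac{1}{14} = 6 - - \frac{170}{7} = 6 + \frac{170}{7} = \frac{212}{7} \approx 30.286$)
$\frac{133685}{14547} - \frac{289542}{\frac{1}{128} \left(-152 + z\right)} = \frac{133685}{14547} - \frac{289542}{\frac{1}{128} \left(-152 + \frac{212}{7}\right)} = 133685 \cdot \frac{1}{14547} - \frac{289542}{\frac{1}{128} \left(- \frac{852}{7}\right)} = \frac{133685}{14547} - \frac{289542}{- \frac{213}{224}} = \frac{133685}{14547} - - \frac{21619136}{71} = \frac{133685}{14547} + \frac{21619136}{71} = \frac{314503063027}{1032837}$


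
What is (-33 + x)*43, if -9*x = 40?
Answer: -14491/9 ≈ -1610.1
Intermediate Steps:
x = -40/9 (x = -1/9*40 = -40/9 ≈ -4.4444)
(-33 + x)*43 = (-33 - 40/9)*43 = -337/9*43 = -14491/9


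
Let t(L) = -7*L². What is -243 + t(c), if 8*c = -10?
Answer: -4063/16 ≈ -253.94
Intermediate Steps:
c = -5/4 (c = (⅛)*(-10) = -5/4 ≈ -1.2500)
-243 + t(c) = -243 - 7*(-5/4)² = -243 - 7*25/16 = -243 - 175/16 = -4063/16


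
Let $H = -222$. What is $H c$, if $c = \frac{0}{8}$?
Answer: $0$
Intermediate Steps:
$c = 0$ ($c = 0 \cdot \frac{1}{8} = 0$)
$H c = \left(-222\right) 0 = 0$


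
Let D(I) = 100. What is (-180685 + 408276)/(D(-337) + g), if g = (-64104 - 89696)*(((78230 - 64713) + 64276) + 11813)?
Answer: -17507/1060107900 ≈ -1.6514e-5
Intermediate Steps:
g = -13781402800 (g = -153800*((13517 + 64276) + 11813) = -153800*(77793 + 11813) = -153800*89606 = -13781402800)
(-180685 + 408276)/(D(-337) + g) = (-180685 + 408276)/(100 - 13781402800) = 227591/(-13781402700) = 227591*(-1/13781402700) = -17507/1060107900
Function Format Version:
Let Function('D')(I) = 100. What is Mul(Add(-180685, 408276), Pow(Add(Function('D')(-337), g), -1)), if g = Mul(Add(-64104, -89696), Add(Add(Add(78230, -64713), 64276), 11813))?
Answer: Rational(-17507, 1060107900) ≈ -1.6514e-5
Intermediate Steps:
g = -13781402800 (g = Mul(-153800, Add(Add(13517, 64276), 11813)) = Mul(-153800, Add(77793, 11813)) = Mul(-153800, 89606) = -13781402800)
Mul(Add(-180685, 408276), Pow(Add(Function('D')(-337), g), -1)) = Mul(Add(-180685, 408276), Pow(Add(100, -13781402800), -1)) = Mul(227591, Pow(-13781402700, -1)) = Mul(227591, Rational(-1, 13781402700)) = Rational(-17507, 1060107900)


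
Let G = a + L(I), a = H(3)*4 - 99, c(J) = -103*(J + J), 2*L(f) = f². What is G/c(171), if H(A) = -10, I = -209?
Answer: -43403/70452 ≈ -0.61607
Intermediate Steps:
L(f) = f²/2
c(J) = -206*J
a = -139 (a = -10*4 - 99 = -40 - 99 = -139)
G = 43403/2 (G = -139 + (½)*(-209)² = -139 + (½)*43681 = -139 + 43681/2 = 43403/2 ≈ 21702.)
G/c(171) = 43403/(2*((-206*171))) = (43403/2)/(-35226) = (43403/2)*(-1/35226) = -43403/70452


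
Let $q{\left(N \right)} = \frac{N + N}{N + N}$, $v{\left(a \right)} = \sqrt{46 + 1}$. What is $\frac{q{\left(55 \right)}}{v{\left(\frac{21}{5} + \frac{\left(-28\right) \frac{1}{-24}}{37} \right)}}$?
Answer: $\frac{\sqrt{47}}{47} \approx 0.14586$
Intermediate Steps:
$v{\left(a \right)} = \sqrt{47}$
$q{\left(N \right)} = 1$ ($q{\left(N \right)} = \frac{2 N}{2 N} = 2 N \frac{1}{2 N} = 1$)
$\frac{q{\left(55 \right)}}{v{\left(\frac{21}{5} + \frac{\left(-28\right) \frac{1}{-24}}{37} \right)}} = 1 \frac{1}{\sqrt{47}} = 1 \frac{\sqrt{47}}{47} = \frac{\sqrt{47}}{47}$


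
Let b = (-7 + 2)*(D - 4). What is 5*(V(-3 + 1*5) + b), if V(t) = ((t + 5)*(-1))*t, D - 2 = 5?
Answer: -145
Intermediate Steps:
D = 7 (D = 2 + 5 = 7)
V(t) = t*(-5 - t) (V(t) = ((5 + t)*(-1))*t = (-5 - t)*t = t*(-5 - t))
b = -15 (b = (-7 + 2)*(7 - 4) = -5*3 = -15)
5*(V(-3 + 1*5) + b) = 5*(-(-3 + 1*5)*(5 + (-3 + 1*5)) - 15) = 5*(-(-3 + 5)*(5 + (-3 + 5)) - 15) = 5*(-1*2*(5 + 2) - 15) = 5*(-1*2*7 - 15) = 5*(-14 - 15) = 5*(-29) = -145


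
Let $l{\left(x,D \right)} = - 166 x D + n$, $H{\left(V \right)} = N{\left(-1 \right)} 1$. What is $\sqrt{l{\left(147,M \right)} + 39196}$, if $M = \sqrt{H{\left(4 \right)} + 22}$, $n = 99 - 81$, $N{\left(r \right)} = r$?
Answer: $\sqrt{39214 - 24402 \sqrt{21}} \approx 269.46 i$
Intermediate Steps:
$n = 18$
$H{\left(V \right)} = -1$ ($H{\left(V \right)} = \left(-1\right) 1 = -1$)
$M = \sqrt{21}$ ($M = \sqrt{-1 + 22} = \sqrt{21} \approx 4.5826$)
$l{\left(x,D \right)} = 18 - 166 D x$ ($l{\left(x,D \right)} = - 166 x D + 18 = - 166 D x + 18 = 18 - 166 D x$)
$\sqrt{l{\left(147,M \right)} + 39196} = \sqrt{\left(18 - 166 \sqrt{21} \cdot 147\right) + 39196} = \sqrt{\left(18 - 24402 \sqrt{21}\right) + 39196} = \sqrt{39214 - 24402 \sqrt{21}}$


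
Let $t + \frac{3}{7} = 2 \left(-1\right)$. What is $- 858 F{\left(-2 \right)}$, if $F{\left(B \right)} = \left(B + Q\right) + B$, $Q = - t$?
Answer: $\frac{9438}{7} \approx 1348.3$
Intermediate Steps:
$t = - \frac{17}{7}$ ($t = - \frac{3}{7} + 2 \left(-1\right) = - \frac{3}{7} - 2 = - \frac{17}{7} \approx -2.4286$)
$Q = \frac{17}{7}$ ($Q = \left(-1\right) \left(- \frac{17}{7}\right) = \frac{17}{7} \approx 2.4286$)
$F{\left(B \right)} = \frac{17}{7} + 2 B$ ($F{\left(B \right)} = \left(B + \frac{17}{7}\right) + B = \left(\frac{17}{7} + B\right) + B = \frac{17}{7} + 2 B$)
$- 858 F{\left(-2 \right)} = - 858 \left(\frac{17}{7} + 2 \left(-2\right)\right) = - 858 \left(\frac{17}{7} - 4\right) = \left(-858\right) \left(- \frac{11}{7}\right) = \frac{9438}{7}$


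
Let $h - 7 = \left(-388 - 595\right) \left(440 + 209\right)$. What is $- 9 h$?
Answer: $5741640$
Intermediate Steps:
$h = -637960$ ($h = 7 + \left(-388 - 595\right) \left(440 + 209\right) = 7 - 637967 = -637960$)
$- 9 h = \left(-9\right) \left(-637960\right) = 5741640$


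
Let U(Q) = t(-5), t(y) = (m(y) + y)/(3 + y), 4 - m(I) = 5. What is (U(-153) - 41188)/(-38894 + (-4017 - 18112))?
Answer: 41185/61023 ≈ 0.67491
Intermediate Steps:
m(I) = -1 (m(I) = 4 - 1*5 = 4 - 5 = -1)
t(y) = (-1 + y)/(3 + y)
U(Q) = 3 (U(Q) = (-1 - 5)/(3 - 5) = -6/(-2) = -½*(-6) = 3)
(U(-153) - 41188)/(-38894 + (-4017 - 18112)) = (3 - 41188)/(-38894 + (-4017 - 18112)) = -41185/(-38894 - 22129) = -41185/(-61023) = -41185*(-1/61023) = 41185/61023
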